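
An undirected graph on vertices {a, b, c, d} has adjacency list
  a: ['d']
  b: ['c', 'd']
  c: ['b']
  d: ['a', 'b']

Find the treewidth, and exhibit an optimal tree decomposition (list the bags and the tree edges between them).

Each bag holds 2 vertices, so the decomposition has width 1, which upper-bounds the treewidth. Since G has at least one edge (e.g. b–d), it is not an edgeless graph, so tw(G) ≥ 1. Therefore the treewidth is 1.

Treewidth 1.
Bags: B1 = {b, d}  B2 = {b, c}  B3 = {a, d}
Tree: B1–B2, B1–B3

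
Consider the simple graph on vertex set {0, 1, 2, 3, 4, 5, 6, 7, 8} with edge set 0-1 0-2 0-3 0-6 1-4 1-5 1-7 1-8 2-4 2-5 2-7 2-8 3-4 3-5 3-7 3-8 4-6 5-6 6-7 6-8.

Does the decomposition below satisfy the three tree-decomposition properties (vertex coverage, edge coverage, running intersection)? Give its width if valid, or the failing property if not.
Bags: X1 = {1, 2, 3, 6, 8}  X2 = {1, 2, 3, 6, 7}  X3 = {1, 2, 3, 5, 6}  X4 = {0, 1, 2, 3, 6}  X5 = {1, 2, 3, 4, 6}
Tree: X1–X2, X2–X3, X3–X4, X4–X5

Yes; width 4.

Checking the three conditions: (i) the bags cover all of {0, 1, 2, 3, 4, 5, 6, 7, 8}; (ii) for each edge, some bag contains both endpoints; (iii) the bags containing any fixed vertex form a subtree. All hold, so the decomposition is valid with width 5 − 1 = 4.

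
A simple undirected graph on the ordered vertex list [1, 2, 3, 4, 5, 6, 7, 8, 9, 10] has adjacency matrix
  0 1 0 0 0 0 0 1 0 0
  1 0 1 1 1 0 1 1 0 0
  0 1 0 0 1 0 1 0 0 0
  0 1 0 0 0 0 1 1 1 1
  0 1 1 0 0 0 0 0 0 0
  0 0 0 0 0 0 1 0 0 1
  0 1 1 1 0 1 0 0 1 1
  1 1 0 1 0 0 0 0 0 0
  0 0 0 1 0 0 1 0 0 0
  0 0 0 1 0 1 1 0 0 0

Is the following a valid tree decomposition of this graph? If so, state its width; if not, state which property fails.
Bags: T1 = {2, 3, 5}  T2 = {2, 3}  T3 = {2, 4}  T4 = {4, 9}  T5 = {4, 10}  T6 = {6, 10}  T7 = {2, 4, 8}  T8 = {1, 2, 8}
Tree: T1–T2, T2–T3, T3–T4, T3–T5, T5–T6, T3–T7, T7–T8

No — vertex 7 appears in no bag.

A tree decomposition must satisfy three properties: every vertex lies in some bag; for every edge, both endpoints lie together in some bag; and for every vertex, the bags containing it form a connected subtree. Here vertex 7 appears in no bag, so the decomposition is invalid.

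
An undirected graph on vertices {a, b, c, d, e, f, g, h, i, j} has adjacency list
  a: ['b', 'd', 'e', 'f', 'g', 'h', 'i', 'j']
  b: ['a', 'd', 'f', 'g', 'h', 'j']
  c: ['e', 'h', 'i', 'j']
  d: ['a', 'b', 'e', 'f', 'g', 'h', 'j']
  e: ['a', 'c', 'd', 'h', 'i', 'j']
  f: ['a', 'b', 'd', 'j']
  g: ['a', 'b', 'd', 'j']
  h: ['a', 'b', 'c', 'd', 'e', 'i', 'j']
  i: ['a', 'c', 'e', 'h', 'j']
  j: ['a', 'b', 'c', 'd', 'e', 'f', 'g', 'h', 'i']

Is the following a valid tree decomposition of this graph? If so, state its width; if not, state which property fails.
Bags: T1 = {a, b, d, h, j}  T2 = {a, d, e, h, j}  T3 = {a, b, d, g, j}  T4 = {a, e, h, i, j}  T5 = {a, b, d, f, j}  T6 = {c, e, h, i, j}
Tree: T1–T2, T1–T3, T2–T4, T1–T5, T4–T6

Vertex coverage: the bags together contain {a, b, c, d, e, f, g, h, i, j}, the full vertex set. Edge coverage: each edge of G has both endpoints in at least one bag. Running intersection: for every vertex, the bags containing it form a connected subtree. All three properties hold, so this is a valid tree decomposition of width max|bag| − 1 = 4, and hence tw(G) ≤ 4.

Yes; width 4.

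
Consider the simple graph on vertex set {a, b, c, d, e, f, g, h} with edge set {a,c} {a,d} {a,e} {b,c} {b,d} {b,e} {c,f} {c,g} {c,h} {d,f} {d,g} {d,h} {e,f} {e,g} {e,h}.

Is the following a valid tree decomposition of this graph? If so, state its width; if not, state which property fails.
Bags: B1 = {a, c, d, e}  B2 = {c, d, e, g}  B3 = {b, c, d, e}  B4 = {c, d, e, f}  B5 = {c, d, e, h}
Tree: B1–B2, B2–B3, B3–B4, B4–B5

Checking the three conditions: (i) the bags cover all of {a, b, c, d, e, f, g, h}; (ii) for each edge, some bag contains both endpoints; (iii) the bags containing any fixed vertex form a subtree. All hold, so the decomposition is valid with width 4 − 1 = 3.

Yes; width 3.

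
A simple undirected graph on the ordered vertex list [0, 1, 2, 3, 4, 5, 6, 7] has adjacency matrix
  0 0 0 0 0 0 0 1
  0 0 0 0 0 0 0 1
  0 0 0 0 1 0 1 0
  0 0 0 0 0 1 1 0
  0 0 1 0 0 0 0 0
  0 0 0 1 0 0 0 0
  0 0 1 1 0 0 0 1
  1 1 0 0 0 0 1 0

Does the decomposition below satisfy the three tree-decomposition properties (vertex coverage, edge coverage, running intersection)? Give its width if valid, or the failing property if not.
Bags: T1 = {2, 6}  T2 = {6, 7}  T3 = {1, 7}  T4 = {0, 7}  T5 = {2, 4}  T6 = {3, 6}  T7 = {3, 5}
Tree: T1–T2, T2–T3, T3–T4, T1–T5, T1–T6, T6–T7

Yes; width 1.

Every vertex of G appears in some bag (union = {0, 1, 2, 3, 4, 5, 6, 7}); every edge is covered by a bag; and for each vertex v the set of bags containing v is connected in the bag tree. The decomposition is therefore valid. The largest bag has 2 vertices, so the width is 1.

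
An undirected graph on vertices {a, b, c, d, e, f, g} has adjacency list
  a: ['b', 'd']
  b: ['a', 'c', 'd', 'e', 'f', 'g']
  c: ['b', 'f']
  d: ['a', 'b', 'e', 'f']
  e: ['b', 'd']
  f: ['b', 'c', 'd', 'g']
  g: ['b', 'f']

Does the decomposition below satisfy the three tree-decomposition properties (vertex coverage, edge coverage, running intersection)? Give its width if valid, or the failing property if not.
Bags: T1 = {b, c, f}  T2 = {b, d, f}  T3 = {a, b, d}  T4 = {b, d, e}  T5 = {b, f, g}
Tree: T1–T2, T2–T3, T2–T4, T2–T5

Yes; width 2.

Checking the three conditions: (i) the bags cover all of {a, b, c, d, e, f, g}; (ii) for each edge, some bag contains both endpoints; (iii) the bags containing any fixed vertex form a subtree. All hold, so the decomposition is valid with width 3 − 1 = 2.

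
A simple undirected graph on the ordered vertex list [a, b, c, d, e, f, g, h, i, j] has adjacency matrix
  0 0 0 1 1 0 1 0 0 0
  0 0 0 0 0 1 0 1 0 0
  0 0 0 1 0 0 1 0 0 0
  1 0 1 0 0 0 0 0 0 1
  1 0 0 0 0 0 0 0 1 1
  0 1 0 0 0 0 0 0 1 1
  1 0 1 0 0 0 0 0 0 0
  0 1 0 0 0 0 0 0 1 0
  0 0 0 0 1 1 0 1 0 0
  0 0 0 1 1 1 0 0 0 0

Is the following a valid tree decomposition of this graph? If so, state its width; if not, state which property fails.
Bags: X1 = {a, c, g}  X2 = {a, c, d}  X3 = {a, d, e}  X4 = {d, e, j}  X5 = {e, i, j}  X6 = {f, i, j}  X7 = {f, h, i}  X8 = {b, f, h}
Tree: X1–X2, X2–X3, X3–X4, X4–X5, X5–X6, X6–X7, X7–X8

Yes; width 2.

Every vertex of G appears in some bag (union = {a, b, c, d, e, f, g, h, i, j}); every edge is covered by a bag; and for each vertex v the set of bags containing v is connected in the bag tree. The decomposition is therefore valid. The largest bag has 3 vertices, so the width is 2.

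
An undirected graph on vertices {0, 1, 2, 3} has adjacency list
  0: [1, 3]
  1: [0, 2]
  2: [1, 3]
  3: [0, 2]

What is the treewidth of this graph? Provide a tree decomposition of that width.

The largest bag has 3 vertices, giving width 2; this decomposition certifies tw(G) ≤ 2. Since 1–2–3–0–1 is a cycle in G, G is not acyclic. Forests are exactly the graphs of treewidth ≤ 1, so tw(G) ≥ 2. Hence tw(G) = 2 exactly.

Treewidth 2.
Bags: B1 = {1, 2, 3}  B2 = {0, 1, 3}
Tree: B1–B2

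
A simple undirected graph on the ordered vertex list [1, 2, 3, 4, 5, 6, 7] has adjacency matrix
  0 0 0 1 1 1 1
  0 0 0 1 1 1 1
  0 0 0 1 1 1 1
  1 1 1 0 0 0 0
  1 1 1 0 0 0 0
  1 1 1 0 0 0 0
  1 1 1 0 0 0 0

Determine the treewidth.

3

A width-3 tree decomposition is:
Bags: B1 = {1, 2, 3, 4}  B2 = {1, 2, 3, 5}  B3 = {1, 2, 3, 6}  B4 = {1, 2, 3, 7}
Tree: B1–B2, B2–B3, B3–B4
Every bag has size at most 4, so the width is 4 − 1 = 3 and tw(G) ≤ 3. For the lower bound: the 4 vertex sets {2,4}, {3,5}, {1}, {6} are disjoint, each induces a connected subgraph, and every pair is joined by at least one edge of G. Contracting each set to a single vertex therefore yields K_{4} as a minor, and since treewidth is minor-monotone, tw(G) ≥ tw(K_{4}) = 3. Therefore the treewidth is 3.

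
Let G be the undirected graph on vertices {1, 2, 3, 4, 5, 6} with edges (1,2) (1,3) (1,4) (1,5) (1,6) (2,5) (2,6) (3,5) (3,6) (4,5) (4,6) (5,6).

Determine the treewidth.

3

A width-3 tree decomposition is:
Bags: B1 = {1, 3, 5, 6}  B2 = {1, 4, 5, 6}  B3 = {1, 2, 5, 6}
Tree: B1–B2, B1–B3
The largest bag has 4 vertices, giving width 3; this decomposition certifies tw(G) ≤ 3. On the other hand G contains the 4-clique {1, 2, 5, 6}. A clique must lie in a single bag of any decomposition, so no decomposition can have width below 3. Therefore the treewidth is 3.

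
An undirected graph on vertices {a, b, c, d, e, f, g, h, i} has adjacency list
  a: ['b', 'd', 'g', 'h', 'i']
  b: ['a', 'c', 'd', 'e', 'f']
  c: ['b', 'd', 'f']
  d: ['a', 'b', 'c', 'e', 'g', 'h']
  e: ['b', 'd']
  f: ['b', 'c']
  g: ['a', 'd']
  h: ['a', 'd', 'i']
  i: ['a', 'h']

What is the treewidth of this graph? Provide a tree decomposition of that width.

Every bag has size at most 3, so the width is 3 − 1 = 2 and tw(G) ≤ 2. On the other hand G contains the 3-clique {a, d, g}. A clique must lie in a single bag of any decomposition, so no decomposition can have width below 2. Hence tw(G) = 2 exactly.

Treewidth 2.
One such decomposition:
Bags: B1 = {a, b, d}  B2 = {a, d, h}  B3 = {a, d, g}  B4 = {b, c, d}  B5 = {b, d, e}  B6 = {b, c, f}  B7 = {a, h, i}
Tree: B1–B2, B2–B3, B1–B4, B4–B5, B4–B6, B2–B7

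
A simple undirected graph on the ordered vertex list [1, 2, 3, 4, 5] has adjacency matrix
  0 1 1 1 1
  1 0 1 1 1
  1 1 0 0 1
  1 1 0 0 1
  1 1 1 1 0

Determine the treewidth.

A width-3 tree decomposition is:
Bags: B1 = {1, 2, 3, 5}  B2 = {1, 2, 4, 5}
Tree: B1–B2
Every bag has size at most 4, so the width is 4 − 1 = 3 and tw(G) ≤ 3. On the other hand G contains the 4-clique {1, 2, 3, 5}. A clique must lie in a single bag of any decomposition, so no decomposition can have width below 3. Hence tw(G) = 3 exactly.

3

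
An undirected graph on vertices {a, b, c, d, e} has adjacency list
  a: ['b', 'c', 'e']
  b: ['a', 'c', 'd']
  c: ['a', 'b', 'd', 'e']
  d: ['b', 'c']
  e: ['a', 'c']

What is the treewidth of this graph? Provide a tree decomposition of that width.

Each bag holds 3 vertices, so the decomposition has width 2, which upper-bounds the treewidth. On the other hand G contains the 3-clique {b, c, d}. A clique must lie in a single bag of any decomposition, so no decomposition can have width below 2. Combining the bounds, tw(G) = 2.

Treewidth 2.
One optimal decomposition is:
Bags: B1 = {a, c, e}  B2 = {a, b, c}  B3 = {b, c, d}
Tree: B1–B2, B2–B3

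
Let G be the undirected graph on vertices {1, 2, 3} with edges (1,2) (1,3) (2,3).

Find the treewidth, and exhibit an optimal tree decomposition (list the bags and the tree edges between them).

Treewidth 2.
One optimal decomposition is:
Bags: B1 = {1, 2, 3}
Tree: (single bag)

With just one bag of size 3, the width is 3 − 1 = 2, so tw(G) ≤ 2. For the lower bound, the 3 vertices {1, 2, 3} are pairwise adjacent, and any tree decomposition puts a clique entirely inside one bag — forcing width ≥ 2. Hence tw(G) = 2 exactly.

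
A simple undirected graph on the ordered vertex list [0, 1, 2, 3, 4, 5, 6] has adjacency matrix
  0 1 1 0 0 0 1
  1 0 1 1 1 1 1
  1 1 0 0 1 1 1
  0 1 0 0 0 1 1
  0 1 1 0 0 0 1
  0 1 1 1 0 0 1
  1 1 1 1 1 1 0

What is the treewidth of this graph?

A width-3 tree decomposition is:
Bags: B1 = {0, 1, 2, 6}  B2 = {1, 2, 5, 6}  B3 = {1, 2, 4, 6}  B4 = {1, 3, 5, 6}
Tree: B1–B2, B1–B3, B2–B4
The largest bag has 4 vertices, giving width 3; this decomposition certifies tw(G) ≤ 3. Conversely, {0, 1, 2, 6} is a clique of size 4, and the vertices of any clique must share a bag in every tree decomposition; so some bag has ≥ 4 vertices and tw(G) ≥ 3. The upper and lower bounds meet at 3, so that is the treewidth.

3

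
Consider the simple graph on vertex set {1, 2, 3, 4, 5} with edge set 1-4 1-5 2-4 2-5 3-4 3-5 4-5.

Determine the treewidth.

2

A width-2 tree decomposition is:
Bags: B1 = {2, 4, 5}  B2 = {1, 4, 5}  B3 = {3, 4, 5}
Tree: B1–B2, B1–B3
Every bag has size at most 3, so the width is 3 − 1 = 2 and tw(G) ≤ 2. Conversely, {1, 4, 5} is a clique of size 3, and the vertices of any clique must share a bag in every tree decomposition; so some bag has ≥ 3 vertices and tw(G) ≥ 2. Therefore the treewidth is 2.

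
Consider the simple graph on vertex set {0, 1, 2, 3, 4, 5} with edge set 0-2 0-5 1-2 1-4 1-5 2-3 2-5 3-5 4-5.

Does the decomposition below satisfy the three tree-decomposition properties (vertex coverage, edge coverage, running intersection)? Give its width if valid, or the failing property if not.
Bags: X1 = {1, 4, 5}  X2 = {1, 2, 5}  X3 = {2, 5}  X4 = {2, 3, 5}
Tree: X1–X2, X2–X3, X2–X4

No — vertex 0 appears in no bag.

A tree decomposition must satisfy three properties: every vertex lies in some bag; for every edge, both endpoints lie together in some bag; and for every vertex, the bags containing it form a connected subtree. Here vertex 0 appears in no bag, so the decomposition is invalid.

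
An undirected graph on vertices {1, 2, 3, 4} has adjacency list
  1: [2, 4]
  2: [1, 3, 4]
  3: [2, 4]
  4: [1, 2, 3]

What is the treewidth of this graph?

A width-2 tree decomposition is:
Bags: B1 = {1, 2, 4}  B2 = {2, 3, 4}
Tree: B1–B2
Each bag holds 3 vertices, so the decomposition has width 2, which upper-bounds the treewidth. For the lower bound, the 3 vertices {1, 2, 4} are pairwise adjacent, and any tree decomposition puts a clique entirely inside one bag — forcing width ≥ 2. The upper and lower bounds meet at 2, so that is the treewidth.

2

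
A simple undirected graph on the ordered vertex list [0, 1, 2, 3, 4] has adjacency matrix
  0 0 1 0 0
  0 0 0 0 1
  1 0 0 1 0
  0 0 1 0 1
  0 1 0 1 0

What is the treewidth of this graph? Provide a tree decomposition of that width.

Treewidth 1.
One such decomposition:
Bags: B1 = {1, 4}  B2 = {3, 4}  B3 = {2, 3}  B4 = {0, 2}
Tree: B1–B2, B2–B3, B3–B4

Every bag has size at most 2, so the width is 2 − 1 = 1 and tw(G) ≤ 1. Since G has at least one edge (e.g. 1–4), it is not an edgeless graph, so tw(G) ≥ 1. Hence tw(G) = 1 exactly.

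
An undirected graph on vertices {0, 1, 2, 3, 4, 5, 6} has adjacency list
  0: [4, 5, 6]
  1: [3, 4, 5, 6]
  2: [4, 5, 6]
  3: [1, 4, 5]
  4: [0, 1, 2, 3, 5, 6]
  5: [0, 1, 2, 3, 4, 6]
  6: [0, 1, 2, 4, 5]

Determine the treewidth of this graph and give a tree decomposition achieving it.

Treewidth 3.
Bags: B1 = {0, 4, 5, 6}  B2 = {2, 4, 5, 6}  B3 = {1, 4, 5, 6}  B4 = {1, 3, 4, 5}
Tree: B1–B2, B2–B3, B3–B4

Each bag holds 4 vertices, so the decomposition has width 3, which upper-bounds the treewidth. On the other hand G contains the 4-clique {1, 3, 4, 5}. A clique must lie in a single bag of any decomposition, so no decomposition can have width below 3. Hence tw(G) = 3 exactly.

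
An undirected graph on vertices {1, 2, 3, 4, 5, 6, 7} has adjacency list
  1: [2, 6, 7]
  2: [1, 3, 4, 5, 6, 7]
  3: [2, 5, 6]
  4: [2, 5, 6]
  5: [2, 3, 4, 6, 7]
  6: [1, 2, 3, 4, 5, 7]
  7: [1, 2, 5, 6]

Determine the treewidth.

3

A width-3 tree decomposition is:
Bags: B1 = {2, 4, 5, 6}  B2 = {2, 3, 5, 6}  B3 = {2, 5, 6, 7}  B4 = {1, 2, 6, 7}
Tree: B1–B2, B2–B3, B3–B4
Every bag has size at most 4, so the width is 4 − 1 = 3 and tw(G) ≤ 3. On the other hand G contains the 4-clique {1, 2, 6, 7}. A clique must lie in a single bag of any decomposition, so no decomposition can have width below 3. Therefore the treewidth is 3.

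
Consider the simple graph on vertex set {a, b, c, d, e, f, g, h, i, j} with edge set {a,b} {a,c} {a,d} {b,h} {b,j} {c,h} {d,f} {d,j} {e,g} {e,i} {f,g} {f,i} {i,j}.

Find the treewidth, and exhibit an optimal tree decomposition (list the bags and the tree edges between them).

Every bag has size at most 3, so the width is 3 − 1 = 2 and tw(G) ≤ 2. For the lower bound, G contains the cycle h–c–a–b–h, so G is not a forest; only forests have treewidth ≤ 1, hence tw(G) ≥ 2. Therefore the treewidth is 2.

Treewidth 2.
One optimal decomposition is:
Bags: B1 = {b, c, h}  B2 = {a, b, c}  B3 = {a, b, j}  B4 = {a, d, j}  B5 = {d, i, j}  B6 = {d, f, i}  B7 = {e, f, i}  B8 = {e, f, g}
Tree: B1–B2, B2–B3, B3–B4, B4–B5, B5–B6, B6–B7, B7–B8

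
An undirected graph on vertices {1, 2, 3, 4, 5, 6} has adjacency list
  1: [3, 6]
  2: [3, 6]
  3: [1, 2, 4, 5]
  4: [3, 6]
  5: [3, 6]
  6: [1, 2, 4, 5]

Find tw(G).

A width-2 tree decomposition is:
Bags: B1 = {3, 5, 6}  B2 = {3, 4, 6}  B3 = {1, 3, 6}  B4 = {2, 3, 6}
Tree: B1–B2, B2–B3, B3–B4
The largest bag has 3 vertices, giving width 2; this decomposition certifies tw(G) ≤ 2. For the lower bound, G contains the cycle 3–5–6–4–3, so G is not a forest; only forests have treewidth ≤ 1, hence tw(G) ≥ 2. The upper and lower bounds meet at 2, so that is the treewidth.

2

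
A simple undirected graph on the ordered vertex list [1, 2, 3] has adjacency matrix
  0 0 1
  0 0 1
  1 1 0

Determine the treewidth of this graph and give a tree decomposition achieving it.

The largest bag has 2 vertices, giving width 1; this decomposition certifies tw(G) ≤ 1. Any graph with an edge has treewidth ≥ 1, and G has the edge 1–3. The upper and lower bounds meet at 1, so that is the treewidth.

Treewidth 1.
One such decomposition:
Bags: B1 = {1, 3}  B2 = {2, 3}
Tree: B1–B2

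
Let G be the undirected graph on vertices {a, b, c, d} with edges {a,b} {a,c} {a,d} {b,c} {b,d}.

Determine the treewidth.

2

A width-2 tree decomposition is:
Bags: B1 = {a, b, c}  B2 = {a, b, d}
Tree: B1–B2
Each bag holds 3 vertices, so the decomposition has width 2, which upper-bounds the treewidth. On the other hand G contains the 3-clique {a, b, d}. A clique must lie in a single bag of any decomposition, so no decomposition can have width below 2. The upper and lower bounds meet at 2, so that is the treewidth.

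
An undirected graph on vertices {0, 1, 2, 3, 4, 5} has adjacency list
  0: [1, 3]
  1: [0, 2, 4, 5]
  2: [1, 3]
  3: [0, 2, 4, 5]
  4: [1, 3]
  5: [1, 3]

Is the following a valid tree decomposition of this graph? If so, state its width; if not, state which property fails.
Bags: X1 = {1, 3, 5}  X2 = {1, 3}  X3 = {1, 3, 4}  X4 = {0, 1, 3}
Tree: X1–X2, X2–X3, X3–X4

A tree decomposition must satisfy three properties: every vertex lies in some bag; for every edge, both endpoints lie together in some bag; and for every vertex, the bags containing it form a connected subtree. Here vertex 2 appears in no bag, so the decomposition is invalid.

No — vertex 2 appears in no bag.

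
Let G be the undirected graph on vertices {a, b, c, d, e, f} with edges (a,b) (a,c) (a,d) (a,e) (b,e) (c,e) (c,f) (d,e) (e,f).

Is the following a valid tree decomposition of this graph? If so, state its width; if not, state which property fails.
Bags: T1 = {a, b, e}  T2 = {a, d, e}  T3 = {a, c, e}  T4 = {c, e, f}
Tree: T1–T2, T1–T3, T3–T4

Vertex coverage: the bags together contain {a, b, c, d, e, f}, the full vertex set. Edge coverage: each edge of G has both endpoints in at least one bag. Running intersection: for every vertex, the bags containing it form a connected subtree. All three properties hold, so this is a valid tree decomposition of width max|bag| − 1 = 2, and hence tw(G) ≤ 2.

Yes; width 2.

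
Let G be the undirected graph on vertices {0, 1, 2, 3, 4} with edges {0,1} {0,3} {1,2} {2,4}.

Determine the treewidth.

A width-1 tree decomposition is:
Bags: B1 = {0, 3}  B2 = {0, 1}  B3 = {1, 2}  B4 = {2, 4}
Tree: B1–B2, B2–B3, B3–B4
Each bag holds 2 vertices, so the decomposition has width 1, which upper-bounds the treewidth. Since G has at least one edge (e.g. 3–0), it is not an edgeless graph, so tw(G) ≥ 1. Combining the bounds, tw(G) = 1.

1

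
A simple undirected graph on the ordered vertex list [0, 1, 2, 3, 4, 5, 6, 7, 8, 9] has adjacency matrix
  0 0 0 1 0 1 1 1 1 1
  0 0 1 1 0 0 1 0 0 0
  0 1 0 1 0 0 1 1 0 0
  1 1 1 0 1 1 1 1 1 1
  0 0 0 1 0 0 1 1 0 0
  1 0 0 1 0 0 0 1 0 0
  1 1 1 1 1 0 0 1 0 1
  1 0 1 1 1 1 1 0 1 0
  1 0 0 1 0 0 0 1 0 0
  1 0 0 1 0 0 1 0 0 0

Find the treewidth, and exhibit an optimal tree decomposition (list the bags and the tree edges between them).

Every bag has size at most 4, so the width is 4 − 1 = 3 and tw(G) ≤ 3. Conversely, {0, 3, 7, 8} is a clique of size 4, and the vertices of any clique must share a bag in every tree decomposition; so some bag has ≥ 4 vertices and tw(G) ≥ 3. The upper and lower bounds meet at 3, so that is the treewidth.

Treewidth 3.
One such decomposition:
Bags: B1 = {0, 3, 7, 8}  B2 = {0, 3, 6, 7}  B3 = {0, 3, 5, 7}  B4 = {2, 3, 6, 7}  B5 = {0, 3, 6, 9}  B6 = {3, 4, 6, 7}  B7 = {1, 2, 3, 6}
Tree: B1–B2, B2–B3, B2–B4, B2–B5, B4–B6, B4–B7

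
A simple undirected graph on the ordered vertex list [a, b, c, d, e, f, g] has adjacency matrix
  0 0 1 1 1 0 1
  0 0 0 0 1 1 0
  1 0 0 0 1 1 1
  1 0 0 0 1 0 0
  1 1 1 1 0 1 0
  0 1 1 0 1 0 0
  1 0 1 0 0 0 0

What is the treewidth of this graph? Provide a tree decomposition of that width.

The largest bag has 3 vertices, giving width 2; this decomposition certifies tw(G) ≤ 2. Conversely, {a, c, g} is a clique of size 3, and the vertices of any clique must share a bag in every tree decomposition; so some bag has ≥ 3 vertices and tw(G) ≥ 2. Therefore the treewidth is 2.

Treewidth 2.
Bags: B1 = {b, e, f}  B2 = {c, e, f}  B3 = {a, c, e}  B4 = {a, c, g}  B5 = {a, d, e}
Tree: B1–B2, B2–B3, B3–B4, B3–B5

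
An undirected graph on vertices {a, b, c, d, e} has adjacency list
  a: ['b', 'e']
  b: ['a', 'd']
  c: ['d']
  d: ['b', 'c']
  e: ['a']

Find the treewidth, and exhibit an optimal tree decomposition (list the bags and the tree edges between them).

Treewidth 1.
One optimal decomposition is:
Bags: B1 = {a, e}  B2 = {a, b}  B3 = {b, d}  B4 = {c, d}
Tree: B1–B2, B2–B3, B3–B4

Each bag holds 2 vertices, so the decomposition has width 1, which upper-bounds the treewidth. Any graph with an edge has treewidth ≥ 1, and G has the edge e–a. The upper and lower bounds meet at 1, so that is the treewidth.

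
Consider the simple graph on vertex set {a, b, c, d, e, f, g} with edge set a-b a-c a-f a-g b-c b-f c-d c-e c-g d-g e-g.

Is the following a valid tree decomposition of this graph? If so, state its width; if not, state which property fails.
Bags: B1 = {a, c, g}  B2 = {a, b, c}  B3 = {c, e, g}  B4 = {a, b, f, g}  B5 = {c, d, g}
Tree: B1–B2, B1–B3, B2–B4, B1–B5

A tree decomposition must satisfy three properties: every vertex lies in some bag; for every edge, both endpoints lie together in some bag; and for every vertex, the bags containing it form a connected subtree. Here bags containing vertex g are not connected in the tree, so the decomposition is invalid.

No — bags containing vertex g are not connected in the tree.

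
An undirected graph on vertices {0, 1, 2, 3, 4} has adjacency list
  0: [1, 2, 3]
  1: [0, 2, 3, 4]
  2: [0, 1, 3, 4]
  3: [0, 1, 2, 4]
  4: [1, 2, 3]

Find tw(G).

A width-3 tree decomposition is:
Bags: B1 = {0, 1, 2, 3}  B2 = {1, 2, 3, 4}
Tree: B1–B2
The largest bag has 4 vertices, giving width 3; this decomposition certifies tw(G) ≤ 3. On the other hand G contains the 4-clique {0, 1, 2, 3}. A clique must lie in a single bag of any decomposition, so no decomposition can have width below 3. Therefore the treewidth is 3.

3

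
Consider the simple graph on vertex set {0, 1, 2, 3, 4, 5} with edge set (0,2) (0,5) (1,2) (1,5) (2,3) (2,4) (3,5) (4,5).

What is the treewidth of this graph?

A width-2 tree decomposition is:
Bags: B1 = {0, 2, 5}  B2 = {2, 3, 5}  B3 = {2, 4, 5}  B4 = {1, 2, 5}
Tree: B1–B2, B2–B3, B3–B4
Each bag holds 3 vertices, so the decomposition has width 2, which upper-bounds the treewidth. Since 5–0–2–3–5 is a cycle in G, G is not acyclic. Forests are exactly the graphs of treewidth ≤ 1, so tw(G) ≥ 2. Combining the bounds, tw(G) = 2.

2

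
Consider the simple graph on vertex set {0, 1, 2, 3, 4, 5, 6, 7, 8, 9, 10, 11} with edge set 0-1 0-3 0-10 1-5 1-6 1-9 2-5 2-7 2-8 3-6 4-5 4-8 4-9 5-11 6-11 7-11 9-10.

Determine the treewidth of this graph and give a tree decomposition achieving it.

Every bag has size at most 4, so the width is 4 − 1 = 3 and tw(G) ≤ 3. For the lower bound: the 4 vertex sets {0,3,10}, {9}, {1}, {4,5,6,11} are disjoint, each induces a connected subgraph, and every pair is joined by at least one edge of G. Contracting each set to a single vertex therefore yields K_{4} as a minor, and since treewidth is minor-monotone, tw(G) ≥ tw(K_{4}) = 3. Therefore the treewidth is 3.

Treewidth 3.
Bags: B1 = {0, 3, 9, 10}  B2 = {0, 1, 3, 9}  B3 = {1, 3, 6, 9}  B4 = {1, 4, 6, 9}  B5 = {1, 4, 5, 6}  B6 = {4, 5, 6, 11}  B7 = {4, 5, 8, 11}  B8 = {2, 5, 8, 11}  B9 = {2, 7, 8, 11}
Tree: B1–B2, B2–B3, B3–B4, B4–B5, B5–B6, B6–B7, B7–B8, B8–B9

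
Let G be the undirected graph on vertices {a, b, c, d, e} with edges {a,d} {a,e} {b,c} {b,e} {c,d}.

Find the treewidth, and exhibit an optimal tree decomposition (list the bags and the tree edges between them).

The largest bag has 3 vertices, giving width 2; this decomposition certifies tw(G) ≤ 2. For the lower bound, G contains the cycle d–c–b–e–a–d, so G is not a forest; only forests have treewidth ≤ 1, hence tw(G) ≥ 2. Combining the bounds, tw(G) = 2.

Treewidth 2.
One such decomposition:
Bags: B1 = {b, c, d}  B2 = {b, d, e}  B3 = {a, d, e}
Tree: B1–B2, B2–B3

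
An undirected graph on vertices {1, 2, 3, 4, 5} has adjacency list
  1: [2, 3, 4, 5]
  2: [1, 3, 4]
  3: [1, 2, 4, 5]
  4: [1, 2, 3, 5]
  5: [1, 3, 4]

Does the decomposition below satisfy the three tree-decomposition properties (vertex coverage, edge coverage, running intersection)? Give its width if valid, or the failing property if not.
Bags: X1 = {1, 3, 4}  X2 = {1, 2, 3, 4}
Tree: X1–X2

A tree decomposition must satisfy three properties: every vertex lies in some bag; for every edge, both endpoints lie together in some bag; and for every vertex, the bags containing it form a connected subtree. Here vertex 5 appears in no bag, so the decomposition is invalid.

No — vertex 5 appears in no bag.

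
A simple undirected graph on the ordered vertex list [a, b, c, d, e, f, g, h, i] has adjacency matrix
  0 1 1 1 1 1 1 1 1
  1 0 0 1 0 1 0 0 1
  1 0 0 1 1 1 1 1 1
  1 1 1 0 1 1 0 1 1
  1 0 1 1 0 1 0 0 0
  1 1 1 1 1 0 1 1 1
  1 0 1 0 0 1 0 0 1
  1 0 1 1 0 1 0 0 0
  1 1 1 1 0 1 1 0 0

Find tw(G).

4

A width-4 tree decomposition is:
Bags: B1 = {a, c, d, f, i}  B2 = {a, b, d, f, i}  B3 = {a, c, d, f, h}  B4 = {a, c, d, e, f}  B5 = {a, c, f, g, i}
Tree: B1–B2, B1–B3, B1–B4, B1–B5
The largest bag has 5 vertices, giving width 4; this decomposition certifies tw(G) ≤ 4. For the lower bound, the 5 vertices {a, c, d, e, f} are pairwise adjacent, and any tree decomposition puts a clique entirely inside one bag — forcing width ≥ 4. Therefore the treewidth is 4.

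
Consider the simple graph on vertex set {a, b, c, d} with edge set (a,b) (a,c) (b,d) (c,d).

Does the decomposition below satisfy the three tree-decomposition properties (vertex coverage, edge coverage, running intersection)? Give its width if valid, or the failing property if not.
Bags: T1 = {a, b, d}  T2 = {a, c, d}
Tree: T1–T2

Every vertex of G appears in some bag (union = {a, b, c, d}); every edge is covered by a bag; and for each vertex v the set of bags containing v is connected in the bag tree. The decomposition is therefore valid. The largest bag has 3 vertices, so the width is 2.

Yes; width 2.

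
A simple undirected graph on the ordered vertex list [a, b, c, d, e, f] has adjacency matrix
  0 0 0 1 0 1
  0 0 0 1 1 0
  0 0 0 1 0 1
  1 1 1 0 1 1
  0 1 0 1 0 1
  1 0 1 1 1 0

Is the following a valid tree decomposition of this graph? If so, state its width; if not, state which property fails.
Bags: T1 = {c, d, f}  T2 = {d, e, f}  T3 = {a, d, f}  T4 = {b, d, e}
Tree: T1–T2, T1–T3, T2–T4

Checking the three conditions: (i) the bags cover all of {a, b, c, d, e, f}; (ii) for each edge, some bag contains both endpoints; (iii) the bags containing any fixed vertex form a subtree. All hold, so the decomposition is valid with width 3 − 1 = 2.

Yes; width 2.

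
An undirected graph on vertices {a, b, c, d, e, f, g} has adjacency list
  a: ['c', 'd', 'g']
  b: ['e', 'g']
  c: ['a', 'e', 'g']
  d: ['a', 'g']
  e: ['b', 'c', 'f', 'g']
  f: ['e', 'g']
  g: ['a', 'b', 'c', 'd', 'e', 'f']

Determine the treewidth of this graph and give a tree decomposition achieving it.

Every bag has size at most 3, so the width is 3 − 1 = 2 and tw(G) ≤ 2. On the other hand G contains the 3-clique {a, d, g}. A clique must lie in a single bag of any decomposition, so no decomposition can have width below 2. The upper and lower bounds meet at 2, so that is the treewidth.

Treewidth 2.
Bags: B1 = {c, e, g}  B2 = {b, e, g}  B3 = {a, c, g}  B4 = {a, d, g}  B5 = {e, f, g}
Tree: B1–B2, B1–B3, B3–B4, B2–B5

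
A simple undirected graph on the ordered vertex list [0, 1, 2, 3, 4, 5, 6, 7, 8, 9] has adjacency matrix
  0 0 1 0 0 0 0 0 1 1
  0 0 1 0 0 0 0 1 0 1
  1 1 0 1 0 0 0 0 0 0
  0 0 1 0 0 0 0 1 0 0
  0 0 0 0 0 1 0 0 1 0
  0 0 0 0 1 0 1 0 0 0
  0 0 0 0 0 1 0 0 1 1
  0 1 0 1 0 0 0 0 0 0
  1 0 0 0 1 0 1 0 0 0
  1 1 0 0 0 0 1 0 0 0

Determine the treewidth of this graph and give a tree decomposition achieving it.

The largest bag has 3 vertices, giving width 2; this decomposition certifies tw(G) ≤ 2. Since 4–5–6–8–4 is a cycle in G, G is not acyclic. Forests are exactly the graphs of treewidth ≤ 1, so tw(G) ≥ 2. The upper and lower bounds meet at 2, so that is the treewidth.

Treewidth 2.
One such decomposition:
Bags: B1 = {4, 5, 8}  B2 = {5, 6, 8}  B3 = {0, 6, 8}  B4 = {0, 6, 9}  B5 = {0, 2, 9}  B6 = {1, 2, 9}  B7 = {1, 2, 3}  B8 = {1, 3, 7}
Tree: B1–B2, B2–B3, B3–B4, B4–B5, B5–B6, B6–B7, B7–B8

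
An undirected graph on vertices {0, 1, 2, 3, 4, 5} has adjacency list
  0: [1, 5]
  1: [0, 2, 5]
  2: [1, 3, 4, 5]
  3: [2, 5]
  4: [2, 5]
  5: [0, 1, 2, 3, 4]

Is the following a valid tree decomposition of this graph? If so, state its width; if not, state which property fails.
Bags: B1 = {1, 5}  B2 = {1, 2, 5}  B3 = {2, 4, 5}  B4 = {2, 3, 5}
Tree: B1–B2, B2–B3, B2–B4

A tree decomposition must satisfy three properties: every vertex lies in some bag; for every edge, both endpoints lie together in some bag; and for every vertex, the bags containing it form a connected subtree. Here vertex 0 appears in no bag, so the decomposition is invalid.

No — vertex 0 appears in no bag.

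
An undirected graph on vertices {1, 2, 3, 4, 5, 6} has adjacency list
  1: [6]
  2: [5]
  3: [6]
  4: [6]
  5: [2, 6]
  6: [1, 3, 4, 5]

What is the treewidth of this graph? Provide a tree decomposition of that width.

Every bag has size at most 2, so the width is 2 − 1 = 1 and tw(G) ≤ 1. Any graph with an edge has treewidth ≥ 1, and G has the edge 1–6. Hence tw(G) = 1 exactly.

Treewidth 1.
One optimal decomposition is:
Bags: B1 = {1, 6}  B2 = {5, 6}  B3 = {2, 5}  B4 = {3, 6}  B5 = {4, 6}
Tree: B1–B2, B2–B3, B1–B4, B2–B5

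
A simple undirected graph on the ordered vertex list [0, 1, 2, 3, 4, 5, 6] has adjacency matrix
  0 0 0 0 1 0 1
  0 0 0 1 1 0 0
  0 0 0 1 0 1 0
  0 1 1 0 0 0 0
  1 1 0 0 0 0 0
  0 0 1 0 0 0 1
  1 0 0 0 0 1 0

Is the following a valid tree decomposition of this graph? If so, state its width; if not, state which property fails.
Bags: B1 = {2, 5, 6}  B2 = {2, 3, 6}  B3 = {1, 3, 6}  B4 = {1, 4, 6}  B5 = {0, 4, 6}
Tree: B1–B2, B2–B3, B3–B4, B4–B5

Every vertex of G appears in some bag (union = {0, 1, 2, 3, 4, 5, 6}); every edge is covered by a bag; and for each vertex v the set of bags containing v is connected in the bag tree. The decomposition is therefore valid. The largest bag has 3 vertices, so the width is 2.

Yes; width 2.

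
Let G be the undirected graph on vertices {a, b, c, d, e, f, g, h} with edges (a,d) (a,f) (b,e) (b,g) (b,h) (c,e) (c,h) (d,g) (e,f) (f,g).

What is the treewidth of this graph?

2

A width-2 tree decomposition is:
Bags: B1 = {a, d, g}  B2 = {a, f, g}  B3 = {b, f, g}  B4 = {b, e, f}  B5 = {b, e, h}  B6 = {c, e, h}
Tree: B1–B2, B2–B3, B3–B4, B4–B5, B5–B6
Each bag holds 3 vertices, so the decomposition has width 2, which upper-bounds the treewidth. Since d–a–f–g–d is a cycle in G, G is not acyclic. Forests are exactly the graphs of treewidth ≤ 1, so tw(G) ≥ 2. The upper and lower bounds meet at 2, so that is the treewidth.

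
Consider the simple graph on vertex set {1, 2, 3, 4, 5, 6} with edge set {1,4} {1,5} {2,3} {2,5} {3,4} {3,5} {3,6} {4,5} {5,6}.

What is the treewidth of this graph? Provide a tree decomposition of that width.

Treewidth 2.
One such decomposition:
Bags: B1 = {2, 3, 5}  B2 = {3, 5, 6}  B3 = {3, 4, 5}  B4 = {1, 4, 5}
Tree: B1–B2, B2–B3, B3–B4

Each bag holds 3 vertices, so the decomposition has width 2, which upper-bounds the treewidth. For the lower bound, the 3 vertices {1, 4, 5} are pairwise adjacent, and any tree decomposition puts a clique entirely inside one bag — forcing width ≥ 2. Combining the bounds, tw(G) = 2.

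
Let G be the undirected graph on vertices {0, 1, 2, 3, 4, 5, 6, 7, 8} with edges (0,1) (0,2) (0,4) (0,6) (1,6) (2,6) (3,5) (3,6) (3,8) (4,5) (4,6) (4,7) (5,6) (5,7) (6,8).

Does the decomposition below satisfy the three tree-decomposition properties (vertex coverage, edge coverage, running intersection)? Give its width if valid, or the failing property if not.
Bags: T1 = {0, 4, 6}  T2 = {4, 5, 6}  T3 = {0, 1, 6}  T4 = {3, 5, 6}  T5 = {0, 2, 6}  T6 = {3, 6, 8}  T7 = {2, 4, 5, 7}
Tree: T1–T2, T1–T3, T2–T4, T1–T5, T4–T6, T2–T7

A tree decomposition must satisfy three properties: every vertex lies in some bag; for every edge, both endpoints lie together in some bag; and for every vertex, the bags containing it form a connected subtree. Here bags containing vertex 2 are not connected in the tree, so the decomposition is invalid.

No — bags containing vertex 2 are not connected in the tree.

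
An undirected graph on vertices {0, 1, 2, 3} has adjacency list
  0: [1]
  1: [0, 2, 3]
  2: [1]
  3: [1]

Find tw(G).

A width-1 tree decomposition is:
Bags: B1 = {1, 3}  B2 = {1, 2}  B3 = {0, 1}
Tree: B1–B2, B2–B3
The largest bag has 2 vertices, giving width 1; this decomposition certifies tw(G) ≤ 1. G has an edge, so its treewidth is at least 1. Therefore the treewidth is 1.

1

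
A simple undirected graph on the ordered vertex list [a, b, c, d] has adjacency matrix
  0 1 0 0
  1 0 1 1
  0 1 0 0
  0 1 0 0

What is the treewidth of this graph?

1

A width-1 tree decomposition is:
Bags: B1 = {b, d}  B2 = {a, b}  B3 = {b, c}
Tree: B1–B2, B1–B3
Every bag has size at most 2, so the width is 2 − 1 = 1 and tw(G) ≤ 1. Since G has at least one edge (e.g. d–b), it is not an edgeless graph, so tw(G) ≥ 1. Combining the bounds, tw(G) = 1.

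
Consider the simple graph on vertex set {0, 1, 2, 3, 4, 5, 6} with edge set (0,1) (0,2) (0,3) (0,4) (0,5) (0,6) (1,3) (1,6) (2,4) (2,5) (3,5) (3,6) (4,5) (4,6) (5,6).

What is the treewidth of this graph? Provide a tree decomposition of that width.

Every bag has size at most 4, so the width is 4 − 1 = 3 and tw(G) ≤ 3. On the other hand G contains the 4-clique {0, 1, 3, 6}. A clique must lie in a single bag of any decomposition, so no decomposition can have width below 3. The upper and lower bounds meet at 3, so that is the treewidth.

Treewidth 3.
Bags: B1 = {0, 4, 5, 6}  B2 = {0, 3, 5, 6}  B3 = {0, 2, 4, 5}  B4 = {0, 1, 3, 6}
Tree: B1–B2, B1–B3, B2–B4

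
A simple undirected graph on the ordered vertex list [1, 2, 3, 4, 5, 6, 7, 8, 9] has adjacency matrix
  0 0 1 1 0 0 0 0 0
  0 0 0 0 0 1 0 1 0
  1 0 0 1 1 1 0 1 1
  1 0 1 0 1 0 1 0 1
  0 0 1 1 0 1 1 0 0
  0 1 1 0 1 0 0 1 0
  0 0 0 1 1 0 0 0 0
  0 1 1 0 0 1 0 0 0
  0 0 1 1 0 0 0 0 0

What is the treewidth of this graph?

A width-2 tree decomposition is:
Bags: B1 = {3, 5, 6}  B2 = {3, 6, 8}  B3 = {2, 6, 8}  B4 = {3, 4, 5}  B5 = {3, 4, 9}  B6 = {1, 3, 4}  B7 = {4, 5, 7}
Tree: B1–B2, B2–B3, B1–B4, B4–B5, B5–B6, B4–B7
The largest bag has 3 vertices, giving width 2; this decomposition certifies tw(G) ≤ 2. Conversely, {2, 6, 8} is a clique of size 3, and the vertices of any clique must share a bag in every tree decomposition; so some bag has ≥ 3 vertices and tw(G) ≥ 2. The upper and lower bounds meet at 2, so that is the treewidth.

2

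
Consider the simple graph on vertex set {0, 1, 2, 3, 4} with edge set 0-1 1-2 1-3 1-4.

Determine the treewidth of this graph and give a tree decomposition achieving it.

Treewidth 1.
One optimal decomposition is:
Bags: B1 = {1, 2}  B2 = {1, 3}  B3 = {1, 4}  B4 = {0, 1}
Tree: B1–B2, B1–B3, B1–B4

Every bag has size at most 2, so the width is 2 − 1 = 1 and tw(G) ≤ 1. Any graph with an edge has treewidth ≥ 1, and G has the edge 2–1. The upper and lower bounds meet at 1, so that is the treewidth.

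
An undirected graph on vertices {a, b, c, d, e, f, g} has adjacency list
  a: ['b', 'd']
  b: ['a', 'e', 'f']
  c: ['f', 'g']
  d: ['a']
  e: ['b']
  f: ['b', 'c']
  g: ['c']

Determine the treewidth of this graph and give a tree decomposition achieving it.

Treewidth 1.
Bags: B1 = {b, f}  B2 = {c, f}  B3 = {a, b}  B4 = {b, e}  B5 = {a, d}  B6 = {c, g}
Tree: B1–B2, B1–B3, B1–B4, B3–B5, B2–B6

Every bag has size at most 2, so the width is 2 − 1 = 1 and tw(G) ≤ 1. Any graph with an edge has treewidth ≥ 1, and G has the edge f–b. The upper and lower bounds meet at 1, so that is the treewidth.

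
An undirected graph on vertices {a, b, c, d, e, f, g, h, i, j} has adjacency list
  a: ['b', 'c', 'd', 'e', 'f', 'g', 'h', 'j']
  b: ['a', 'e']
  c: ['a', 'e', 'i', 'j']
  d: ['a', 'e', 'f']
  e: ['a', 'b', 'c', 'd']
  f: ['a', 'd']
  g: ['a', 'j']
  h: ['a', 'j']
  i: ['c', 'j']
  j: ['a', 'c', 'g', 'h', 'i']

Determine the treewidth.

A width-2 tree decomposition is:
Bags: B1 = {a, h, j}  B2 = {a, g, j}  B3 = {a, c, j}  B4 = {a, c, e}  B5 = {a, b, e}  B6 = {c, i, j}  B7 = {a, d, e}  B8 = {a, d, f}
Tree: B1–B2, B2–B3, B3–B4, B4–B5, B3–B6, B5–B7, B7–B8
Each bag holds 3 vertices, so the decomposition has width 2, which upper-bounds the treewidth. On the other hand G contains the 3-clique {a, d, e}. A clique must lie in a single bag of any decomposition, so no decomposition can have width below 2. The upper and lower bounds meet at 2, so that is the treewidth.

2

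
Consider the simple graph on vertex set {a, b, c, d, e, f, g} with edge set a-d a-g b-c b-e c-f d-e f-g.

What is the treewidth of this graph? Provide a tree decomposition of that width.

The largest bag has 3 vertices, giving width 2; this decomposition certifies tw(G) ≤ 2. For the lower bound, G contains the cycle a–g–f–c–b–e–d–a, so G is not a forest; only forests have treewidth ≤ 1, hence tw(G) ≥ 2. Therefore the treewidth is 2.

Treewidth 2.
Bags: B1 = {a, f, g}  B2 = {a, c, f}  B3 = {a, b, c}  B4 = {a, b, e}  B5 = {a, d, e}
Tree: B1–B2, B2–B3, B3–B4, B4–B5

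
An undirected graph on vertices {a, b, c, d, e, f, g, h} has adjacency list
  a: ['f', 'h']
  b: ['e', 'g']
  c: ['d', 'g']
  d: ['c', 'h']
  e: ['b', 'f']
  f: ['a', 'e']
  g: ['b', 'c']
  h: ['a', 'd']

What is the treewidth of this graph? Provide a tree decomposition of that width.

Every bag has size at most 3, so the width is 3 − 1 = 2 and tw(G) ≤ 2. For the lower bound, G contains the cycle c–g–b–e–f–a–h–d–c, so G is not a forest; only forests have treewidth ≤ 1, hence tw(G) ≥ 2. The upper and lower bounds meet at 2, so that is the treewidth.

Treewidth 2.
One such decomposition:
Bags: B1 = {b, c, g}  B2 = {b, c, e}  B3 = {c, e, f}  B4 = {a, c, f}  B5 = {a, c, h}  B6 = {c, d, h}
Tree: B1–B2, B2–B3, B3–B4, B4–B5, B5–B6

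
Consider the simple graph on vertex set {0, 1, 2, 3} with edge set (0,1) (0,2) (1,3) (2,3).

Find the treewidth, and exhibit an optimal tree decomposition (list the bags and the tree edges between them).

Treewidth 2.
Bags: B1 = {0, 1, 2}  B2 = {1, 2, 3}
Tree: B1–B2

The largest bag has 3 vertices, giving width 2; this decomposition certifies tw(G) ≤ 2. For the lower bound, G contains the cycle 2–0–1–3–2, so G is not a forest; only forests have treewidth ≤ 1, hence tw(G) ≥ 2. The upper and lower bounds meet at 2, so that is the treewidth.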